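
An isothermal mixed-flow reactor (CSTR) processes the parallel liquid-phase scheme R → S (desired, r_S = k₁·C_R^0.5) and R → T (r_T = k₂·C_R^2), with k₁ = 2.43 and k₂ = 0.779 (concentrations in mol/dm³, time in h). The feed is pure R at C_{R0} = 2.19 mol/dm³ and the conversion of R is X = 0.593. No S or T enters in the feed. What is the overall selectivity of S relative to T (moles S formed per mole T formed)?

3.71

Exit C_R = C_{R0}(1−X) = 2.19×0.407 = 0.8913 mol/dm³.
In a CSTR the entire volume is at exit conditions, so r_S = 2.43×0.8913^0.5 = 2.294 and r_T = 0.779×0.8913^2 = 0.6189.
Overall selectivity = C_S/C_T = r_Sτ/(r_Tτ) = r_S/r_T = 3.71.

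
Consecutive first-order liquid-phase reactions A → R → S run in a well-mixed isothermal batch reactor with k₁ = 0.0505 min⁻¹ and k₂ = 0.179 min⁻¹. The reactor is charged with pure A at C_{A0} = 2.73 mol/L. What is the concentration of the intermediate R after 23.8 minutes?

0.307 mol/L

Solving the coupled first-order balances gives C_R(t) = [k₁/(k₂−k₁)]·C_{A0}·(e^(−k₁t) − e^(−k₂t)).
e^(−k₁t) = e^(−0.0505×23.8) = e^(−1.202) = 0.3006; e^(−k₂t) = e^(−4.260) = 0.01412.
C_R = 0.0505×2.73/(0.179−0.0505) × (0.3006−0.01412) = 1.073×0.2865 = 0.3074 mol/L.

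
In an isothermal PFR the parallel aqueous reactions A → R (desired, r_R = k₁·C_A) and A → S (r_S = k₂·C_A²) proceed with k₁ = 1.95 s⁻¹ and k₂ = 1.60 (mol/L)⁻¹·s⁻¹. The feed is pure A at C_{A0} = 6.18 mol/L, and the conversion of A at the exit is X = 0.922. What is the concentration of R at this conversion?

C_A = C_{A0}(1−X) = 0.4820 mol/L.
Along a PFR/batch, dC_R/dC_A = −r_R/(r_R+r_S) = −k₁/(k₁+k₂·C_A).
Integrating from C_{A0} to C_A: C_R = (1.95/1.60)·ln[(1.95+1.60·6.18)/(1.95+1.60·0.482)] = 1.219·ln(11.84/2.721) = 1.792 mol/L.

1.79 mol/L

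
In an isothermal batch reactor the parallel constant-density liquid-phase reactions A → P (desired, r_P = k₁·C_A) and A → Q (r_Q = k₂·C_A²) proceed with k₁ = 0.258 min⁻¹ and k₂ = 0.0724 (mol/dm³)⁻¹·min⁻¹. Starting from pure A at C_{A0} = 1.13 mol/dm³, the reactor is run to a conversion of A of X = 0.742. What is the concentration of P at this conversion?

C_A = C_{A0}(1−X) = 0.2915 mol/dm³.
Along a PFR/batch, dC_P/dC_A = −r_P/(r_P+r_Q) = −k₁/(k₁+k₂·C_A).
Integrating from C_{A0} to C_A: C_P = (0.258/0.0724)·ln[(0.258+0.0724·1.13)/(0.258+0.0724·0.292)] = 3.564·ln(0.3398/0.2791) = 0.7013 mol/dm³.

0.701 mol/dm³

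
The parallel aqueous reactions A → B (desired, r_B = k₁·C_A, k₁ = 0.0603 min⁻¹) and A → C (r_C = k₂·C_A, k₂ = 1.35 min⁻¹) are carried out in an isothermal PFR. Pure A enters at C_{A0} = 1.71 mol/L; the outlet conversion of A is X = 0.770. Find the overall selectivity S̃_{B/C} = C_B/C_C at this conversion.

C_A = C_{A0}(1−X) = 0.3933 mol/L.
Both paths are first order in A, so the instantaneous fraction to B is constant: dC_B/d(−C_A) = k₁/(k₁+k₂) = 0.04276.
C_B = 0.04276·(C_{A0}−C_A) = 0.04276×1.317 = 0.0563 mol/L.
C_C = (C_{A0}−C_A)−C_B = 1.260 mol/L; S̃_{B/C} = 0.05630/1.260 = 0.0447.

0.0447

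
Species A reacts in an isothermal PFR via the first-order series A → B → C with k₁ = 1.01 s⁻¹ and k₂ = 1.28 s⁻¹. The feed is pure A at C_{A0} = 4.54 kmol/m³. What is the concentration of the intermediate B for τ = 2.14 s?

The intermediate concentration in a first-order A→B→C sequence is C_B = k₁C_{A0}(e^(−k₁τ) − e^(−k₂τ))/(k₂−k₁).
e^(−k₁τ) = e^(−1.01×2.14) = e^(−2.161) = 0.1152; e^(−k₂τ) = e^(−2.739) = 0.06462.
C_B = 1.01×4.54/(1.28−1.01) × (0.1152−0.06462) = 16.98×0.05054 = 0.8583 kmol/m³.

0.858 kmol/m³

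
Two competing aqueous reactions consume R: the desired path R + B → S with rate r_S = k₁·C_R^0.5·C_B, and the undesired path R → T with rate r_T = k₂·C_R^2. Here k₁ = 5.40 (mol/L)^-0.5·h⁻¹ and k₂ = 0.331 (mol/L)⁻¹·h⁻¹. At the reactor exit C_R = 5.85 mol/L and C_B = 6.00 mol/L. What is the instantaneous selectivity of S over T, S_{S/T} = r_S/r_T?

S_{S/T} = r_S/r_T = (k₁·C_R^0.5·C_B)/(k₂·C_R^2) = (k₁/k₂)·C_R^-1.5·C_B.
= (5.40×5.850^0.5×6.000) / (0.331×5.850^2) = 78.37/11.33 = 6.92.
The undesired path is higher order in R, so low C_R (CSTR or dilute feed) favours S.

6.92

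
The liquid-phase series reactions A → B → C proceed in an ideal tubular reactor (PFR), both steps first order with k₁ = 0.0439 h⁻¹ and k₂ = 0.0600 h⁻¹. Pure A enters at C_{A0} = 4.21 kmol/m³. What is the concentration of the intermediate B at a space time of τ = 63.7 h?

For first-order series with pure A initially, C_B(τ) = k₁C_{A0}/(k₂−k₁)·(e^(−k₁τ) − e^(−k₂τ)).
e^(−k₁τ) = e^(−0.0439×63.7) = e^(−2.796) = 0.06103; e^(−k₂τ) = e^(−3.822) = 0.02188.
C_B = 0.0439×4.21/(0.0600−0.0439) × (0.06103−0.02188) = 11.48×0.03914 = 0.4493 kmol/m³.

0.449 kmol/m³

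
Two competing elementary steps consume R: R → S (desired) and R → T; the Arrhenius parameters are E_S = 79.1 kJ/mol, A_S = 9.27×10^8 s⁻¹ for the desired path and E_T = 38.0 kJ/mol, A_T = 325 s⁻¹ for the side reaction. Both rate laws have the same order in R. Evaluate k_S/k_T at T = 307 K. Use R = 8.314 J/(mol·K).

0.290

Since both paths have the same order in R, the concentration cancels and S_{S/T} = k_S/k_T = (A_S/A_T)·exp[(E_T−E_S)/(RT)].
(E_T−E_S)/(RT) = (38.0−79.1)×10³/(8.314×307) = -41100/2552 = -16.10.
k_S/k_T = (9.27×10^8/325)·exp(-16.10) = 2.852×10^6 × 1.016×10^-7 = 0.290.
Since E_S > E_T, raising the temperature improves selectivity toward S.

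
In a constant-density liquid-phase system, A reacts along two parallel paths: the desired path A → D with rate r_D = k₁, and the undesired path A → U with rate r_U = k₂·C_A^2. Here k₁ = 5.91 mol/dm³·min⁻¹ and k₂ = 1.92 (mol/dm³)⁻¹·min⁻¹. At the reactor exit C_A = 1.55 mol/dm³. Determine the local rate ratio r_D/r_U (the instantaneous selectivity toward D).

1.28

S_{D/U} = r_D/r_U = (k₁)/(k₂·C_A^2) = (k₁/k₂)·C_A^-2.
= (5.91) / (1.92×1.550^2) = 5.910/4.613 = 1.28.
The undesired path is higher order in A, so low C_A (CSTR or dilute feed) favours D.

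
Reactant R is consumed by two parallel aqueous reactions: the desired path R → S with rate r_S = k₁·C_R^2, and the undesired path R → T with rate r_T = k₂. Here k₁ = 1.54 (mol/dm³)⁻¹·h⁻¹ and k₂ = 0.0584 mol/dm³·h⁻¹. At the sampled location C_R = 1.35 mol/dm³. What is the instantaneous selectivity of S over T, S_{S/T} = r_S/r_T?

S_{S/T} = r_S/r_T = (k₁·C_R^2)/(k₂) = (k₁/k₂)·C_R^2.
= (1.54×1.350^2) / (0.0584) = 2.807/0.05840 = 48.1.
Since the desired path is higher order in R, keeping C_R high (PFR or concentrated feed) favours S.

48.1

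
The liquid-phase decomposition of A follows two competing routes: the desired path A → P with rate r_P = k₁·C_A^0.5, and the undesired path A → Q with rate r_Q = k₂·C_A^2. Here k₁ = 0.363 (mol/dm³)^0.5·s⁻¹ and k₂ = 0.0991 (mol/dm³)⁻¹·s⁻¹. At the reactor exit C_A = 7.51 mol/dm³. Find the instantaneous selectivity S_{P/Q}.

0.178

S_{P/Q} = r_P/r_Q = (k₁·C_A^0.5)/(k₂·C_A^2) = (k₁/k₂)·C_A^-1.5.
= (0.363×7.510^0.5) / (0.0991×7.510^2) = 0.9948/5.589 = 0.178.
The undesired path is higher order in A, so low C_A (CSTR or dilute feed) favours P.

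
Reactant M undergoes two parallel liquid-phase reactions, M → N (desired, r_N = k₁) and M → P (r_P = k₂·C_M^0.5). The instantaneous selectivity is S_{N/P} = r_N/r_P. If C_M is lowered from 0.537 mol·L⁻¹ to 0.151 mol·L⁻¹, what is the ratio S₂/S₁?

1.89

S_{N/P} = (k₁/k₂)·C_M^-0.5, so S₂/S₁ = (C_{M,2}/C_{M,1})^-0.5.
= (0.151/0.537)^(-0.5) = (0.2812)^(-0.5) = 1.89.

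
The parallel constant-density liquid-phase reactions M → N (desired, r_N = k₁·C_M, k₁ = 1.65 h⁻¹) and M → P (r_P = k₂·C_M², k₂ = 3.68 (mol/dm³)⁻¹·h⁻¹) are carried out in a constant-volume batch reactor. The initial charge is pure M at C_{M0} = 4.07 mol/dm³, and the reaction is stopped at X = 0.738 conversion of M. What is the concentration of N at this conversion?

0.490 mol/dm³

C_M = C_{M0}(1−X) = 1.066 mol/dm³.
Along a PFR/batch, dC_N/dC_M = −r_N/(r_N+r_P) = −k₁/(k₁+k₂·C_M).
Integrating from C_{M0} to C_M: C_N = (1.65/3.68)·ln[(1.65+3.68·4.07)/(1.65+3.68·1.07)] = 0.4484·ln(16.63/5.574) = 0.4900 mol/dm³.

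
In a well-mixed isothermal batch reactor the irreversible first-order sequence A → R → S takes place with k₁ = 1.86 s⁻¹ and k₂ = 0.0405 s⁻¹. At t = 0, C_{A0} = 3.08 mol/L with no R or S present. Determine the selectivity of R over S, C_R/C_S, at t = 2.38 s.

12.7

For first-order series with pure A initially, C_R(t) = k₁C_{A0}/(k₂−k₁)·(e^(−k₁t) − e^(−k₂t)).
e^(−k₁t) = e^(−1.86×2.38) = e^(−4.427) = 0.01195; e^(−k₂t) = e^(−0.09639) = 0.9081.
C_R = 1.86×3.08/(0.0405−1.86) × (0.01195−0.9081) = (-3.149)×(-0.8962) = 2.822 mol/L.
C_A = C_{A0}e^(−k₁t) = 0.03681 mol/L, so C_S = C_{A0}−C_A−C_R = 0.2216 mol/L; C_R/C_S = 12.7.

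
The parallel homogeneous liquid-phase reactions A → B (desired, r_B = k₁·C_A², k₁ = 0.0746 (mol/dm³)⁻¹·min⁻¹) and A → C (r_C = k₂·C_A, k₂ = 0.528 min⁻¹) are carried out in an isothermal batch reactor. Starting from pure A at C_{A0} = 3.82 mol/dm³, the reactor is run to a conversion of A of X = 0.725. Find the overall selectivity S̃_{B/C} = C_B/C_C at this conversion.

0.335

C_A = C_{A0}(1−X) = 1.050 mol/dm³.
Along a PFR/batch, dC_C/dC_A = −r_C/(r_B+r_C) = −k₂/(k₂+k₁·C_A).
Integrating from C_{A0} to C_A: C_C = (0.528/0.0746)·ln[(0.528+0.0746·3.82)/(0.528+0.0746·1.05)] = 7.078·ln(0.8130/0.6064) = 2.075 mol/dm³.
Then C_B = (C_{A0}−C_A) − C_C = 2.769 − 2.075 = 0.6942 mol/dm³.
S̃_{B/C} = C_B/C_C = 0.6942/2.075 = 0.335.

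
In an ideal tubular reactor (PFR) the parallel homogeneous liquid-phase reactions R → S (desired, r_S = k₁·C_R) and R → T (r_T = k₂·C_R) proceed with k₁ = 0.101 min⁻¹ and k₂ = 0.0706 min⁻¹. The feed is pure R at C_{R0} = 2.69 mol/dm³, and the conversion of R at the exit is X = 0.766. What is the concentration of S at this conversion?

C_R = C_{R0}(1−X) = 0.6295 mol/dm³.
Both paths are first order in R, so the instantaneous fraction to S is constant: dC_S/d(−C_R) = k₁/(k₁+k₂) = 0.5886.
C_S = 0.5886·(C_{R0}−C_R) = 0.5886×2.061 = 1.21 mol/dm³.

1.21 mol/dm³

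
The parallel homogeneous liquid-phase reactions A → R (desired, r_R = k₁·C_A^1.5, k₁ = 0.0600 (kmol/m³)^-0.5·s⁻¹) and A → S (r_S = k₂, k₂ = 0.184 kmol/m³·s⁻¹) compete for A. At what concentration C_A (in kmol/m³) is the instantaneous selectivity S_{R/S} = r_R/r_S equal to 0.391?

S_{R/S} = (k₁/k₂)·C_A^1.5 ⇒ C_A = (S·k₂/k₁)^(1/1.5).
= (0.391×0.184/0.0600)^(0.6667) = (1.199)^(0.6667) = 1.13 kmol/m³.

1.13 kmol/m³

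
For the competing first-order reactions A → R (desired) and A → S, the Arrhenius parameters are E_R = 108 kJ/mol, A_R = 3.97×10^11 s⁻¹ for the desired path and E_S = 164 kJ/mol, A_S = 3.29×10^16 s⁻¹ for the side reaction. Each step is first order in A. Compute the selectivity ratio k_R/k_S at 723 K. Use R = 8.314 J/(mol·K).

0.134

Since both paths have the same order in A, the concentration cancels and S_{R/S} = k_R/k_S = (A_R/A_S)·exp[(E_S−E_R)/(RT)].
(E_S−E_R)/(RT) = (164−108)×10³/(8.314×723) = 56000/6011 = 9.316.
k_R/k_S = (3.97×10^11/3.29×10^16)·exp(9.316) = 1.207×10^-5 × 11117 = 0.134.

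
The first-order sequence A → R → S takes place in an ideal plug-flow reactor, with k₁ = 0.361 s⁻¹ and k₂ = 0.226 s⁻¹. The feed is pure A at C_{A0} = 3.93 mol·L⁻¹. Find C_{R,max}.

Evaluating C_R at τ_opt = ln(k₂/k₁)/(k₂−k₁) gives C_{R,max}/C_{A0} = (k₁/k₂)^[k₂/(k₂−k₁)].
= (0.361/0.226)^(0.226/(0.226−0.361)) = (1.597)^(-1.674) = 0.4566.
C_{R,max} = 0.4566×3.93 = 1.79 mol·L⁻¹.

1.79 mol·L⁻¹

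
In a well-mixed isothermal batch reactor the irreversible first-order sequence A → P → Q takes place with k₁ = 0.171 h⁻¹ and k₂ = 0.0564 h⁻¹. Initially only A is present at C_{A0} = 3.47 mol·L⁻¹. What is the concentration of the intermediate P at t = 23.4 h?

1.29 mol·L⁻¹

For first-order series with pure A initially, C_P(t) = k₁C_{A0}/(k₂−k₁)·(e^(−k₁t) − e^(−k₂t)).
e^(−k₁t) = e^(−0.171×23.4) = e^(−4.001) = 0.01829; e^(−k₂t) = e^(−1.320) = 0.2672.
C_P = 0.171×3.47/(0.0564−0.171) × (0.01829−0.2672) = (-5.178)×(-0.2489) = 1.289 mol·L⁻¹.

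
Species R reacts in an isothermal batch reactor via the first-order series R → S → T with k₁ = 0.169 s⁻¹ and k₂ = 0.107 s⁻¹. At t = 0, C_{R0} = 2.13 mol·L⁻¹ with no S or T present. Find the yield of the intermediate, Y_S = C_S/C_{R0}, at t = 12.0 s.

The intermediate concentration in a first-order A→B→C sequence is C_S = k₁C_{R0}(e^(−k₁t) − e^(−k₂t))/(k₂−k₁).
e^(−k₁t) = e^(−0.169×12.0) = e^(−2.028) = 0.1316; e^(−k₂t) = e^(−1.284) = 0.2769.
C_S = 0.169×2.13/(0.107−0.169) × (0.1316−0.2769) = (-5.806)×(-0.1453) = 0.8438 mol·L⁻¹.
Y_S = C_S/C_{R0} = 0.8438/2.13 = 0.396.

0.396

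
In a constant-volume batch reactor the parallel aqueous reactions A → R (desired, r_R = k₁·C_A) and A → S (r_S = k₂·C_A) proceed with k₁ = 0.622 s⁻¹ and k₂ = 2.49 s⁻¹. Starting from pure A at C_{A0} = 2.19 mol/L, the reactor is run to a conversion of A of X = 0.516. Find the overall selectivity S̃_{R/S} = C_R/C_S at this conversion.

C_A = C_{A0}(1−X) = 1.060 mol/L.
Both paths are first order in A, so the instantaneous fraction to R is constant: dC_R/d(−C_A) = k₁/(k₁+k₂) = 0.1999.
C_R = 0.1999·(C_{A0}−C_A) = 0.1999×1.130 = 0.226 mol/L.
C_S = (C_{A0}−C_A)−C_R = 0.9042 mol/L; S̃_{R/S} = 0.2259/0.9042 = 0.250.

0.250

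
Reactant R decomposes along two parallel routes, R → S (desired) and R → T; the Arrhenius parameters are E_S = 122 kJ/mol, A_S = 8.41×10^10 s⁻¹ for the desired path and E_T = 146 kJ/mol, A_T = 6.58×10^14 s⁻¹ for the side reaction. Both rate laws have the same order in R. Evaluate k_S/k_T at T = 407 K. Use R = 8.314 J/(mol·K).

With equal orders, S_{S/T} = k_S/k_T = (A_S/A_T)·exp[(E_T−E_S)/(RT)].
(E_T−E_S)/(RT) = (146−122)×10³/(8.314×407) = 24000/3384 = 7.093.
k_S/k_T = (8.41×10^10/6.58×10^14)·exp(7.093) = 1.278×10^-4 × 1203 = 0.154.
Since E_S < E_T, lowering the temperature improves selectivity toward S.

0.154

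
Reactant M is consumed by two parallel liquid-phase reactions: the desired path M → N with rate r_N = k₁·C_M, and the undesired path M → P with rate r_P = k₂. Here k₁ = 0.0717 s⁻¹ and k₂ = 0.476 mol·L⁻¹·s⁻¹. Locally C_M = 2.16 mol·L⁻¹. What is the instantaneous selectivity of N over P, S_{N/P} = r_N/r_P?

S_{N/P} = r_N/r_P = (k₁·C_M)/(k₂) = (k₁/k₂)·C_M.
= (0.0717×2.160) / (0.476) = 0.1549/0.4760 = 0.325.
Since the desired path is higher order in M, keeping C_M high (PFR or concentrated feed) favours N.

0.325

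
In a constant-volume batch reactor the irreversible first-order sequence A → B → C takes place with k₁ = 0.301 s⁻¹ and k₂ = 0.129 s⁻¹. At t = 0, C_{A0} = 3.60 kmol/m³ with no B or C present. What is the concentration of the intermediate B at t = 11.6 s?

1.22 kmol/m³

For first-order series with pure A initially, C_B(t) = k₁C_{A0}/(k₂−k₁)·(e^(−k₁t) − e^(−k₂t)).
e^(−k₁t) = e^(−0.301×11.6) = e^(−3.492) = 0.03045; e^(−k₂t) = e^(−1.496) = 0.2239.
C_B = 0.301×3.60/(0.129−0.301) × (0.03045−0.2239) = (-6.300)×(-0.1935) = 1.219 kmol/m³.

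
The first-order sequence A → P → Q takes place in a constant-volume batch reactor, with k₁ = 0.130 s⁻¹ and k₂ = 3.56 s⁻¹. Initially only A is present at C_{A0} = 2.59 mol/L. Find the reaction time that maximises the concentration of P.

0.965 s

The intermediate peaks when r₁ = r₂, i.e. k₁e^(−k₁t) = k₂e^(−k₂t), giving t_opt = ln(k₂/k₁)/(k₂−k₁).
= ln(3.56/0.130)/(3.56−0.130) = ln(27.38)/3.430 = 3.310/3.430 = 0.965 s.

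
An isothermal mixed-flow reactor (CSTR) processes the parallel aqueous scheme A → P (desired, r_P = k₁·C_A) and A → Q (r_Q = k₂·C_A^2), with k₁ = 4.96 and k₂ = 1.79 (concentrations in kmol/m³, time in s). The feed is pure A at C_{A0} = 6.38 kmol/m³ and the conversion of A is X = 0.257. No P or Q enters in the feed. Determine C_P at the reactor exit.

Exit C_A = C_{A0}(1−X) = 6.38×0.743 = 4.740 kmol/m³.
Rates in a CSTR are evaluated at the outlet concentration: r_P = 4.96×4.740 = 23.51, r_Q = 1.79×4.740^2 = 40.22.
Fraction of consumed A going to P: r_P/(r_P+r_Q) = 0.3689.
C_P = 0.3689·C_{A0}·X = 0.3689×6.38×0.257 = 0.605 kmol/m³.

0.605 kmol/m³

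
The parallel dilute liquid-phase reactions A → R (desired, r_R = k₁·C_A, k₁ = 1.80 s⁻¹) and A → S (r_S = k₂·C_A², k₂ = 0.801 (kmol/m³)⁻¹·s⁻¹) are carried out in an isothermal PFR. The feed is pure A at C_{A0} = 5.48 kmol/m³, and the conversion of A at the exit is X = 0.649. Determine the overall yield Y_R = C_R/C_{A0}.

0.253

C_A = C_{A0}(1−X) = 1.923 kmol/m³.
Along a PFR/batch, dC_R/dC_A = −r_R/(r_R+r_S) = −k₁/(k₁+k₂·C_A).
Integrating from C_{A0} to C_A: C_R = (1.80/0.801)·ln[(1.80+0.801·5.48)/(1.80+0.801·1.92)] = 2.247·ln(6.189/3.341) = 1.386 kmol/m³.
Y_R = C_R/C_{A0} = 1.386/5.48 = 0.253.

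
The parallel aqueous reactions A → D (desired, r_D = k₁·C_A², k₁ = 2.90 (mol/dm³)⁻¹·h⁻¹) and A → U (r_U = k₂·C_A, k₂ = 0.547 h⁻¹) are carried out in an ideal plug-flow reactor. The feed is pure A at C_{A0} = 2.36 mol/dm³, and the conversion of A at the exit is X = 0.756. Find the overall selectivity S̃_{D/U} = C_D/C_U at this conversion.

C_A = C_{A0}(1−X) = 0.5758 mol/dm³.
Along a PFR/batch, dC_U/dC_A = −r_U/(r_D+r_U) = −k₂/(k₂+k₁·C_A).
Integrating from C_{A0} to C_A: C_U = (0.547/2.90)·ln[(0.547+2.90·2.36)/(0.547+2.90·0.576)] = 0.1886·ln(7.391/2.217) = 0.2271 mol/dm³.
Then C_D = (C_{A0}−C_A) − C_U = 1.784 − 0.2271 = 1.557 mol/dm³.
S̃_{D/U} = C_D/C_U = 1.557/0.2271 = 6.86.

6.86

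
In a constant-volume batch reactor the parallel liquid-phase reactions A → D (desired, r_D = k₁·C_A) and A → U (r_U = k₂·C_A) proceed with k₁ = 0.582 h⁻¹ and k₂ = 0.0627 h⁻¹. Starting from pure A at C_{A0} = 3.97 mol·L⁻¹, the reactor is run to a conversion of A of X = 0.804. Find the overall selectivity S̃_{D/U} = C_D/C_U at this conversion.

9.28

C_A = C_{A0}(1−X) = 0.7781 mol·L⁻¹.
Both paths are first order in A, so the instantaneous fraction to D is constant: dC_D/d(−C_A) = k₁/(k₁+k₂) = 0.9027.
C_D = 0.9027·(C_{A0}−C_A) = 0.9027×3.192 = 2.88 mol·L⁻¹.
C_U = (C_{A0}−C_A)−C_D = 0.3104 mol·L⁻¹; S̃_{D/U} = 2.881/0.3104 = 9.28.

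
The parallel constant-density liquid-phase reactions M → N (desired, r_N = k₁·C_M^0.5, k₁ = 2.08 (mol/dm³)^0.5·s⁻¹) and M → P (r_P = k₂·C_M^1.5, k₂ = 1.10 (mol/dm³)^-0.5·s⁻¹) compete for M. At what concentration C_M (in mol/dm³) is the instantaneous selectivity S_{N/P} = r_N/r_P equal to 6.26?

0.302 mol/dm³

S_{N/P} = (k₁/k₂)·C_M⁻¹ ⇒ C_M = (S·k₂/k₁)^(-1).
= (6.26×1.10/2.08)^(-1) = (3.311)^(-1) = 0.302 mol/dm³.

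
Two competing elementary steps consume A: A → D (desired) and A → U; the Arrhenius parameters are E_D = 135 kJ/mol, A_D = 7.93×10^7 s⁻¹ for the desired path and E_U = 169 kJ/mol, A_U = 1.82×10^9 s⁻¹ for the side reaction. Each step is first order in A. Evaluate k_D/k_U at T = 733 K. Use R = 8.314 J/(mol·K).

11.5

k_D/k_U = (A_D/A_U)·exp[−(E_D−E_U)/(RT)] = (A_D/A_U)·exp[(E_U−E_D)/(RT)].
(E_U−E_D)/(RT) = (169−135)×10³/(8.314×733) = 34000/6094 = 5.579.
k_D/k_U = (7.93×10^7/1.82×10^9)·exp(5.579) = 0.04357 × 264.8 = 11.5.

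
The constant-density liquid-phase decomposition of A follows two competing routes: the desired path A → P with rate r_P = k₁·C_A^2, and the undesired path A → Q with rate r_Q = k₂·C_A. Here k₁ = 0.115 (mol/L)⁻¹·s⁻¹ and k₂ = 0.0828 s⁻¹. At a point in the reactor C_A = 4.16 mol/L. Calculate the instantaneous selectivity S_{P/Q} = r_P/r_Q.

5.78

S_{P/Q} = r_P/r_Q = (k₁·C_A^2)/(k₂·C_A) = (k₁/k₂)·C_A.
= (0.115×4.160^2) / (0.0828×4.160) = 1.990/0.3444 = 5.78.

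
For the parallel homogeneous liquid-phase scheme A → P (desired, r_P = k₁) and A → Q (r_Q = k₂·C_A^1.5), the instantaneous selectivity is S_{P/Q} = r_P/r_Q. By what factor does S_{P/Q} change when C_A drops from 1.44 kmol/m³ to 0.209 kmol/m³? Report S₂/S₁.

18.1

S_{P/Q} = (k₁/k₂)·C_A^-1.5, so S₂/S₁ = (C_{A,2}/C_{A,1})^-1.5.
= (0.209/1.44)^(-1.5) = (0.1451)^(-1.5) = 18.1.
Selectivity toward P rises as C_A falls — low-concentration operation is favoured.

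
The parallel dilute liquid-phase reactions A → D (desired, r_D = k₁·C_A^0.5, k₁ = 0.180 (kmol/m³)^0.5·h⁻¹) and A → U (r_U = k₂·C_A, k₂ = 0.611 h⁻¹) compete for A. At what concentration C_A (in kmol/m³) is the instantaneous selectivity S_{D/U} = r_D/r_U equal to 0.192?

S_{D/U} = (k₁/k₂)·C_A^-0.5 ⇒ C_A = (S·k₂/k₁)^(-2).
= (0.192×0.611/0.180)^(-2) = (0.6517)^(-2) = 2.35 kmol/m³.

2.35 kmol/m³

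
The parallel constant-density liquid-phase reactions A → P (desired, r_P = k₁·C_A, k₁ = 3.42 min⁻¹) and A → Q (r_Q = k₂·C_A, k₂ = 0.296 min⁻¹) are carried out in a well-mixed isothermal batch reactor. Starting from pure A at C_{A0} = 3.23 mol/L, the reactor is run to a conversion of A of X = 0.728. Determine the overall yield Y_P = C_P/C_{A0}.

0.670

C_A = C_{A0}(1−X) = 0.8786 mol/L.
Both paths are first order in A, so the instantaneous fraction to P is constant: dC_P/d(−C_A) = k₁/(k₁+k₂) = 0.9203.
C_P = 0.9203·(C_{A0}−C_A) = 0.9203×2.351 = 2.16 mol/L.
Y_P = C_P/C_{A0} = 2.164/3.23 = 0.670.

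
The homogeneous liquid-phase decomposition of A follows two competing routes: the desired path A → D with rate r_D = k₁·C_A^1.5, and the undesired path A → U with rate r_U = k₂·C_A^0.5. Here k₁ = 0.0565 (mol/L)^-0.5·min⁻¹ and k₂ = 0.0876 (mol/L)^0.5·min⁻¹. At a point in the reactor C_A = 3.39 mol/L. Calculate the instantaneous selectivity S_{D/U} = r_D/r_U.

2.19

S_{D/U} = r_D/r_U = (k₁·C_A^1.5)/(k₂·C_A^0.5) = (k₁/k₂)·C_A.
= (0.0565×3.390^1.5) / (0.0876×3.390^0.5) = 0.3527/0.1613 = 2.19.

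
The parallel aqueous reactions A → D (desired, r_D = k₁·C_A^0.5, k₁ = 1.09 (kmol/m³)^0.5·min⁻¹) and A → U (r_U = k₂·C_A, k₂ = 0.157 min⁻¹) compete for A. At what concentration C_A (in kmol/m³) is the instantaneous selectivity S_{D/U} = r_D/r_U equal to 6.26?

1.23 kmol/m³

S_{D/U} = (k₁/k₂)·C_A^-0.5 ⇒ C_A = (S·k₂/k₁)^(-2).
= (6.26×0.157/1.09)^(-2) = (0.9017)^(-2) = 1.23 kmol/m³.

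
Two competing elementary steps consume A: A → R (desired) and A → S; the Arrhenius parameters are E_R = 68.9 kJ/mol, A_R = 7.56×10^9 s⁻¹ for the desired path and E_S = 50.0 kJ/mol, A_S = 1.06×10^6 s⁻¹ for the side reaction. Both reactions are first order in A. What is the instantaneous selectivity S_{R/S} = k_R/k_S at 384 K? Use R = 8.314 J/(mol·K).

k_R/k_S = (A_R/A_S)·exp[−(E_R−E_S)/(RT)] = (A_R/A_S)·exp[(E_S−E_R)/(RT)].
(E_S−E_R)/(RT) = (50.0−68.9)×10³/(8.314×384) = -18900/3193 = -5.920.
k_R/k_S = (7.56×10^9/1.06×10^6)·exp(-5.920) = 7132 × 0.002685 = 19.2.

19.2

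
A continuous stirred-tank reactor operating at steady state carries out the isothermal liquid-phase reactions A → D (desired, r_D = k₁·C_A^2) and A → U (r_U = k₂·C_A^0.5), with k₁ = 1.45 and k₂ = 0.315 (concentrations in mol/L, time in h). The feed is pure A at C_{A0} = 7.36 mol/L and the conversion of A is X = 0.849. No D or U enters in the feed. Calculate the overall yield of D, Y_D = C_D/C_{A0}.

Exit C_A = C_{A0}(1−X) = 7.36×0.151 = 1.111 mol/L.
In a CSTR the entire volume is at exit conditions, so r_D = 1.45×1.111^2 = 1.791 and r_U = 0.315×1.111^0.5 = 0.3321.
Fraction of consumed A going to D: r_D/(r_D+r_U) = 0.8436.
C_D = 0.8436·C_{A0}·X = 0.8436×7.36×0.849 = 5.27 mol/L; Y_D = C_D/C_{A0} = 0.716.

0.716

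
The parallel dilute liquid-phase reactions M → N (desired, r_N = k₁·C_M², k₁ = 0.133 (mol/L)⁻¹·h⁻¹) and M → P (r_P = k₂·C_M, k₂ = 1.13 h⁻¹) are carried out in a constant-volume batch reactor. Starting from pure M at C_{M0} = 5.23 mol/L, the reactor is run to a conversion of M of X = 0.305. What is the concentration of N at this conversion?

0.546 mol/L

C_M = C_{M0}(1−X) = 3.635 mol/L.
Along a PFR/batch, dC_P/dC_M = −r_P/(r_N+r_P) = −k₂/(k₂+k₁·C_M).
Integrating from C_{M0} to C_M: C_P = (1.13/0.133)·ln[(1.13+0.133·5.23)/(1.13+0.133·3.63)] = 8.496·ln(1.826/1.613) = 1.050 mol/L.
Then C_N = (C_{M0}−C_M) − C_P = 1.595 − 1.050 = 0.5455 mol/L.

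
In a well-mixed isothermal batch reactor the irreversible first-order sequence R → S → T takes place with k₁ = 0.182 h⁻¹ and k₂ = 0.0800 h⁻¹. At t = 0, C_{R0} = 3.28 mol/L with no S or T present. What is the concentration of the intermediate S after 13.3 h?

Solving the coupled first-order balances gives C_S(t) = [k₁/(k₂−k₁)]·C_{R0}·(e^(−k₁t) − e^(−k₂t)).
e^(−k₁t) = e^(−0.182×13.3) = e^(−2.421) = 0.08887; e^(−k₂t) = e^(−1.064) = 0.3451.
C_S = 0.182×3.28/(0.0800−0.182) × (0.08887−0.3451) = (-5.853)×(-0.2562) = 1.499 mol/L.

1.50 mol/L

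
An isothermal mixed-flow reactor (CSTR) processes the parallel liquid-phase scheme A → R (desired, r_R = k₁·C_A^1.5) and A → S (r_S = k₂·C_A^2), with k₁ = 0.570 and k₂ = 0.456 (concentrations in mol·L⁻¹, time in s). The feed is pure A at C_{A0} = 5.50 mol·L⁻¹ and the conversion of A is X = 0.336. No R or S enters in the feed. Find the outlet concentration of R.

Exit C_A = C_{A0}(1−X) = 5.50×0.664 = 3.652 mol·L⁻¹.
Rates in a CSTR are evaluated at the outlet concentration: r_R = 0.570×3.652^1.5 = 3.978, r_S = 0.456×3.652^2 = 6.082.
Fraction of consumed A going to R: r_R/(r_R+r_S) = 0.3954.
C_R = 0.3954·C_{A0}·X = 0.3954×5.50×0.336 = 0.731 mol·L⁻¹.

0.731 mol·L⁻¹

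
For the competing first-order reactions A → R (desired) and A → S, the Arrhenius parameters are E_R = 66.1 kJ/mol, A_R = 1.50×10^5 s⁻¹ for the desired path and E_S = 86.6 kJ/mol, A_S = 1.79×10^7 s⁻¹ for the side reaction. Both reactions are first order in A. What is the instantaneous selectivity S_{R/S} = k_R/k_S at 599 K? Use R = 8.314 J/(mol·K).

With equal orders, S_{R/S} = k_R/k_S = (A_R/A_S)·exp[(E_S−E_R)/(RT)].
(E_S−E_R)/(RT) = (86.6−66.1)×10³/(8.314×599) = 20500/4980 = 4.116.
k_R/k_S = (1.50×10^5/1.79×10^7)·exp(4.116) = 0.008380 × 61.34 = 0.514.

0.514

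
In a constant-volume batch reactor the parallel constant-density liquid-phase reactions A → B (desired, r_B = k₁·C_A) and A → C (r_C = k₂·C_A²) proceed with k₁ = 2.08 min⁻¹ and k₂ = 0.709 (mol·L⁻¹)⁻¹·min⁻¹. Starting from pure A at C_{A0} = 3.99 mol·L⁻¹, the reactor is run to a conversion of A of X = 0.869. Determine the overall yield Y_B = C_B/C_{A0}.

0.511

C_A = C_{A0}(1−X) = 0.5227 mol·L⁻¹.
Along a PFR/batch, dC_B/dC_A = −r_B/(r_B+r_C) = −k₁/(k₁+k₂·C_A).
Integrating from C_{A0} to C_A: C_B = (2.08/0.709)·ln[(2.08+0.709·3.99)/(2.08+0.709·0.523)] = 2.934·ln(4.909/2.451) = 2.038 mol·L⁻¹.
Y_B = C_B/C_{A0} = 2.038/3.99 = 0.511.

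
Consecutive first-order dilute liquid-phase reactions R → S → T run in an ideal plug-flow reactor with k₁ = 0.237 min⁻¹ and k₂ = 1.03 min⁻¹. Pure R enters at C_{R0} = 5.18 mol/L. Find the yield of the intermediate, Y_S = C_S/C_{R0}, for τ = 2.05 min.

Solving the coupled first-order balances gives C_S(τ) = [k₁/(k₂−k₁)]·C_{R0}·(e^(−k₁τ) − e^(−k₂τ)).
e^(−k₁τ) = e^(−0.237×2.05) = e^(−0.4858) = 0.6152; e^(−k₂τ) = e^(−2.111) = 0.1211.
C_S = 0.237×5.18/(1.03−0.237) × (0.6152−0.1211) = 1.548×0.4941 = 0.7650 mol/L.
Y_S = C_S/C_{R0} = 0.7650/5.18 = 0.148.

0.148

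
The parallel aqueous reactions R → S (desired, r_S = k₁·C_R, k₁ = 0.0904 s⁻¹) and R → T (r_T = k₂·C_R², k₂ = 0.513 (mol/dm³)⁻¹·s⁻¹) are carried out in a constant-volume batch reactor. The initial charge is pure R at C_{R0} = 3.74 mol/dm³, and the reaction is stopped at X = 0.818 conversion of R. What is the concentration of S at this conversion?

C_R = C_{R0}(1−X) = 0.6807 mol/dm³.
Along a PFR/batch, dC_S/dC_R = −r_S/(r_S+r_T) = −k₁/(k₁+k₂·C_R).
Integrating from C_{R0} to C_R: C_S = (0.0904/0.513)·ln[(0.0904+0.513·3.74)/(0.0904+0.513·0.681)] = 0.1762·ln(2.009/0.4396) = 0.2678 mol/dm³.

0.268 mol/dm³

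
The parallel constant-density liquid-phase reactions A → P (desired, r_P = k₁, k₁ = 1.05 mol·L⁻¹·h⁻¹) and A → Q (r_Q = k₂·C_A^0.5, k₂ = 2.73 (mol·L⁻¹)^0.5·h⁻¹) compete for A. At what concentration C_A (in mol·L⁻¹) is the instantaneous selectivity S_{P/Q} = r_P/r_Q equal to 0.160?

S_{P/Q} = (k₁/k₂)·C_A^-0.5 ⇒ C_A = (S·k₂/k₁)^(-2).
= (0.160×2.73/1.05)^(-2) = (0.4160)^(-2) = 5.78 mol·L⁻¹.

5.78 mol·L⁻¹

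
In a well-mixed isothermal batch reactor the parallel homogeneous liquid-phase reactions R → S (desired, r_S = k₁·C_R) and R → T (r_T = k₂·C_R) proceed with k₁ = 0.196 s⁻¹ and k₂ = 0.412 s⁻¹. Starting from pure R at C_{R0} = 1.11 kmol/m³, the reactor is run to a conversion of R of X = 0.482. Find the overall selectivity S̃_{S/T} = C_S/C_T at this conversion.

0.476

C_R = C_{R0}(1−X) = 0.5750 kmol/m³.
Both paths are first order in R, so the instantaneous fraction to S is constant: dC_S/d(−C_R) = k₁/(k₁+k₂) = 0.3224.
C_S = 0.3224·(C_{R0}−C_R) = 0.3224×0.5350 = 0.172 kmol/m³.
C_T = (C_{R0}−C_R)−C_S = 0.3625 kmol/m³; S̃_{S/T} = 0.1725/0.3625 = 0.476.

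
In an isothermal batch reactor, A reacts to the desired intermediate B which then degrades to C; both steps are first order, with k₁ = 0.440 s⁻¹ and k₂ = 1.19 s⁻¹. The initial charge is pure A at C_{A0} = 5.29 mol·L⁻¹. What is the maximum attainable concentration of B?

Evaluating C_B at t_opt = ln(k₂/k₁)/(k₂−k₁) gives C_{B,max}/C_{A0} = (k₁/k₂)^[k₂/(k₂−k₁)].
= (0.440/1.19)^(1.19/(1.19−0.440)) = (0.3697)^(1.587) = 0.2063.
C_{B,max} = 0.2063×5.29 = 1.09 mol·L⁻¹.

1.09 mol·L⁻¹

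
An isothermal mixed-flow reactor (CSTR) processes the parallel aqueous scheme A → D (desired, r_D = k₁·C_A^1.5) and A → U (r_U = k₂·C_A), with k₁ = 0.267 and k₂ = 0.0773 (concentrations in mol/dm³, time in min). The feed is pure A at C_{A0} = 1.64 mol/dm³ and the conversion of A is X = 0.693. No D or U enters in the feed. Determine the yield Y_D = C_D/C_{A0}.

0.492

Exit C_A = C_{A0}(1−X) = 1.64×0.307 = 0.5035 mol/dm³.
Rates in a CSTR are evaluated at the outlet concentration: r_D = 0.267×0.5035^1.5 = 0.09539, r_U = 0.0773×0.5035 = 0.03892.
Fraction of consumed A going to D: r_D/(r_D+r_U) = 0.7102.
C_D = 0.7102·C_{A0}·X = 0.7102×1.64×0.693 = 0.807 mol/dm³; Y_D = C_D/C_{A0} = 0.492.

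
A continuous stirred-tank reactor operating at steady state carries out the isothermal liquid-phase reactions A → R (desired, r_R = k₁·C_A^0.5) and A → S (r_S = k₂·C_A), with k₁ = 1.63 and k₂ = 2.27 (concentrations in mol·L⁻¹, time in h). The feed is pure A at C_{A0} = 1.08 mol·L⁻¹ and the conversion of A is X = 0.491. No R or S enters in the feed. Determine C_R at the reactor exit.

0.261 mol·L⁻¹

Exit C_A = C_{A0}(1−X) = 1.08×0.509 = 0.5497 mol·L⁻¹.
A CSTR operates uniformly at the exit composition, giving r_R = 1.209 and r_S = 1.248 (each k·C_A^n at C_A = 0.5497).
Fraction of consumed A going to R: r_R/(r_R+r_S) = 0.4920.
C_R = 0.4920·C_{A0}·X = 0.4920×1.08×0.491 = 0.261 mol·L⁻¹.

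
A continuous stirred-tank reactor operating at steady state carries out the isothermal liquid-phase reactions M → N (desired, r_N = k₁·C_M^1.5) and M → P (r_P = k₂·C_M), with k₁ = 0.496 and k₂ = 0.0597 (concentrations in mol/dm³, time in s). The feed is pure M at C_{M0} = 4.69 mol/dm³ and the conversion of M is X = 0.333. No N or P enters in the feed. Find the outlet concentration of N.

Exit C_M = C_{M0}(1−X) = 4.69×0.667 = 3.128 mol/dm³.
A CSTR operates uniformly at the exit composition, giving r_N = 2.744 and r_P = 0.1868 (each k·C_M^n at C_M = 3.128).
Fraction of consumed M going to N: r_N/(r_N+r_P) = 0.9363.
C_N = 0.9363·C_{M0}·X = 0.9363×4.69×0.333 = 1.46 mol/dm³.

1.46 mol/dm³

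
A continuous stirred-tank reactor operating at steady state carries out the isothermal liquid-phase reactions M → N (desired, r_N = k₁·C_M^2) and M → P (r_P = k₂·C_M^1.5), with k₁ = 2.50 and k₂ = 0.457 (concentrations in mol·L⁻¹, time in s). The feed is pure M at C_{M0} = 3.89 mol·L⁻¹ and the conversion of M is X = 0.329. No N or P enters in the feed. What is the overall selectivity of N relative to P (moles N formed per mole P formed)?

Exit C_M = C_{M0}(1−X) = 3.89×0.671 = 2.610 mol·L⁻¹.
In a CSTR the entire volume is at exit conditions, so r_N = 2.50×2.610^2 = 17.03 and r_P = 0.457×2.610^1.5 = 1.927.
Overall selectivity = C_N/C_P = r_Nτ/(r_Pτ) = r_N/r_P = 8.84.

8.84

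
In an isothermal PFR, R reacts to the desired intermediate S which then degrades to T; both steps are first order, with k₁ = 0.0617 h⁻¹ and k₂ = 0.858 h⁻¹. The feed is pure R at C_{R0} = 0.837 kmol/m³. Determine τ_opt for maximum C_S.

3.31 h

For first-order series the maximum of C_S occurs at τ_opt = ln(k₂/k₁)/(k₂−k₁).
= ln(0.858/0.0617)/(0.858−0.0617) = ln(13.91)/0.7963 = 2.632/0.7963 = 3.31 h.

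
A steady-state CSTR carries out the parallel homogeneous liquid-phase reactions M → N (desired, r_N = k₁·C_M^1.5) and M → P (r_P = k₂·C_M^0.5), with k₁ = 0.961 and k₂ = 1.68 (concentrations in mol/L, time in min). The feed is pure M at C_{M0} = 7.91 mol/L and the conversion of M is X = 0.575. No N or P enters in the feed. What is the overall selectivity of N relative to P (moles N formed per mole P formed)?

1.92

Exit C_M = C_{M0}(1−X) = 7.91×0.425 = 3.362 mol/L.
A CSTR operates uniformly at the exit composition, giving r_N = 5.923 and r_P = 3.080 (each k·C_M^n at C_M = 3.362).
Overall selectivity = C_N/C_P = r_Nτ/(r_Pτ) = r_N/r_P = 1.92.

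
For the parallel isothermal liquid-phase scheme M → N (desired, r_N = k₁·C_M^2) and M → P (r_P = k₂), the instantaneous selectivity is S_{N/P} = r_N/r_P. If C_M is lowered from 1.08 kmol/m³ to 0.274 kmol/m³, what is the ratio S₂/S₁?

0.0644

S_{N/P} = (k₁/k₂)·C_M^2, so S₂/S₁ = (C_{M,2}/C_{M,1})^2.
= (0.274/1.08)^2 = (0.2537)^2 = 0.0644.
Selectivity toward N falls as C_M falls — high-concentration operation is favoured.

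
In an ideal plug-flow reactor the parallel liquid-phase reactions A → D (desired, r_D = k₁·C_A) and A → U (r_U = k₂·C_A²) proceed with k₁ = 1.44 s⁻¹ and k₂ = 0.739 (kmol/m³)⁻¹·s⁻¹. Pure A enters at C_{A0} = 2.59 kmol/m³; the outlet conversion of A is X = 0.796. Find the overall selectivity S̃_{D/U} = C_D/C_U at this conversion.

C_A = C_{A0}(1−X) = 0.5284 kmol/m³.
Along a PFR/batch, dC_D/dC_A = −r_D/(r_D+r_U) = −k₁/(k₁+k₂·C_A).
Integrating from C_{A0} to C_A: C_D = (1.44/0.739)·ln[(1.44+0.739·2.59)/(1.44+0.739·0.528)] = 1.949·ln(3.354/1.830) = 1.180 kmol/m³.
C_U = (C_{A0}−C_A)−C_D = 0.8816 kmol/m³; S̃_{D/U} = 1.180/0.8816 = 1.34.

1.34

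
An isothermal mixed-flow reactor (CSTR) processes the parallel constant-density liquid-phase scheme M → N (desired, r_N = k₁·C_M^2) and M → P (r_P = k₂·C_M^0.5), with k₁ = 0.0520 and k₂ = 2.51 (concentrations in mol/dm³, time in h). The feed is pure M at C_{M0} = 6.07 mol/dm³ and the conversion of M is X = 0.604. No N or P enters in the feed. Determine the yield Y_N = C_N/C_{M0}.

0.0433

Exit C_M = C_{M0}(1−X) = 6.07×0.396 = 2.404 mol/dm³.
Rates in a CSTR are evaluated at the outlet concentration: r_N = 0.0520×2.404^2 = 0.3004, r_P = 2.51×2.404^0.5 = 3.891.
Fraction of consumed M going to N: r_N/(r_N+r_P) = 0.07167.
C_N = 0.07167·C_{M0}·X = 0.07167×6.07×0.604 = 0.263 mol/dm³; Y_N = C_N/C_{M0} = 0.0433.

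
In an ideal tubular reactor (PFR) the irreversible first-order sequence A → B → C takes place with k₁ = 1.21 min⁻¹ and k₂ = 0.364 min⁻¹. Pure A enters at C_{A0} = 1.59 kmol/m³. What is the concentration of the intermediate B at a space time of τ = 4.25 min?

For first-order series with pure A initially, C_B(τ) = k₁C_{A0}/(k₂−k₁)·(e^(−k₁τ) − e^(−k₂τ)).
e^(−k₁τ) = e^(−1.21×4.25) = e^(−5.143) = 0.005843; e^(−k₂τ) = e^(−1.547) = 0.2129.
C_B = 1.21×1.59/(0.364−1.21) × (0.005843−0.2129) = (-2.274)×(-0.2070) = 0.4708 kmol/m³.

0.471 kmol/m³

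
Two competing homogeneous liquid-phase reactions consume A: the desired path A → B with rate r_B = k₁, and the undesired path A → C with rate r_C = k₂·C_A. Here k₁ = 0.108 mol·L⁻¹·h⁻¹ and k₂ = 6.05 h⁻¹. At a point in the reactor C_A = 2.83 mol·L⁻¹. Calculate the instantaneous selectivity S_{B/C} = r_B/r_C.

S_{B/C} = r_B/r_C = (k₁)/(k₂·C_A) = (k₁/k₂)·C_A⁻¹.
= (0.108) / (6.05×2.830) = 0.1080/17.12 = 0.00631.

0.00631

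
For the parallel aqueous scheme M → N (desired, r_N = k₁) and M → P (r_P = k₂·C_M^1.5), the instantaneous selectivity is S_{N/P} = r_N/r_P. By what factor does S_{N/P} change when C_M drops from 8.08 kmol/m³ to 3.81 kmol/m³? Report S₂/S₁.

S_{N/P} = (k₁/k₂)·C_M^-1.5, so S₂/S₁ = (C_{M,2}/C_{M,1})^-1.5.
= (3.81/8.08)^(-1.5) = (0.4715)^(-1.5) = 3.09.
Selectivity toward N rises as C_M falls — low-concentration operation is favoured.

3.09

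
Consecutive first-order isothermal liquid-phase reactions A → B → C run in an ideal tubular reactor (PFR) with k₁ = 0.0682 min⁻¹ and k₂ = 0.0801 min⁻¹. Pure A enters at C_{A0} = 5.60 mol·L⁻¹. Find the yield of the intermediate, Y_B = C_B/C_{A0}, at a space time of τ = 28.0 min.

The intermediate concentration in a first-order A→B→C sequence is C_B = k₁C_{A0}(e^(−k₁τ) − e^(−k₂τ))/(k₂−k₁).
e^(−k₁τ) = e^(−0.0682×28.0) = e^(−1.910) = 0.1481; e^(−k₂τ) = e^(−2.243) = 0.1062.
C_B = 0.0682×5.60/(0.0801−0.0682) × (0.1481−0.1062) = 32.09×0.04198 = 1.347 mol·L⁻¹.
Y_B = C_B/C_{A0} = 1.347/5.60 = 0.241.

0.241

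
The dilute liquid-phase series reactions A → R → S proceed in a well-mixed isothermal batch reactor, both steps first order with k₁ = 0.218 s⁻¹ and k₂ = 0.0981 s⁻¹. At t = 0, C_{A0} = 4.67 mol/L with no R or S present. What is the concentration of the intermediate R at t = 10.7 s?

2.15 mol/L

Solving the coupled first-order balances gives C_R(t) = [k₁/(k₂−k₁)]·C_{A0}·(e^(−k₁t) − e^(−k₂t)).
e^(−k₁t) = e^(−0.218×10.7) = e^(−2.333) = 0.09704; e^(−k₂t) = e^(−1.050) = 0.3501.
C_R = 0.218×4.67/(0.0981−0.218) × (0.09704−0.3501) = (-8.491)×(-0.2530) = 2.148 mol/L.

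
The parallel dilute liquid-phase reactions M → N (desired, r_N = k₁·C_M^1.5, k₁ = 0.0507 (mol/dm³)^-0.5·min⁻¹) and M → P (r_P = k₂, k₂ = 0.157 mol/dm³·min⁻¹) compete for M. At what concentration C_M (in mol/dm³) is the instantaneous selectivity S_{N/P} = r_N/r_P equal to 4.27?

S_{N/P} = (k₁/k₂)·C_M^1.5 ⇒ C_M = (S·k₂/k₁)^(1/1.5).
= (4.27×0.157/0.0507)^(0.6667) = (13.22)^(0.6667) = 5.59 mol/dm³.

5.59 mol/dm³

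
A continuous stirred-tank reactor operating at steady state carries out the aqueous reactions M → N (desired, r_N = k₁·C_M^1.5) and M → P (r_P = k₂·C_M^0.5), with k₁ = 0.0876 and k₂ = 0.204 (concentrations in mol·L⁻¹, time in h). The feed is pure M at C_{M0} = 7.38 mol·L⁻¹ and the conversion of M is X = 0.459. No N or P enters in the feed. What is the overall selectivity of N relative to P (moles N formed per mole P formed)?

Exit C_M = C_{M0}(1−X) = 7.38×0.541 = 3.993 mol·L⁻¹.
In a CSTR the entire volume is at exit conditions, so r_N = 0.0876×3.993^1.5 = 0.6989 and r_P = 0.204×3.993^0.5 = 0.4076.
Overall selectivity = C_N/C_P = r_Nτ/(r_Pτ) = r_N/r_P = 1.71.

1.71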